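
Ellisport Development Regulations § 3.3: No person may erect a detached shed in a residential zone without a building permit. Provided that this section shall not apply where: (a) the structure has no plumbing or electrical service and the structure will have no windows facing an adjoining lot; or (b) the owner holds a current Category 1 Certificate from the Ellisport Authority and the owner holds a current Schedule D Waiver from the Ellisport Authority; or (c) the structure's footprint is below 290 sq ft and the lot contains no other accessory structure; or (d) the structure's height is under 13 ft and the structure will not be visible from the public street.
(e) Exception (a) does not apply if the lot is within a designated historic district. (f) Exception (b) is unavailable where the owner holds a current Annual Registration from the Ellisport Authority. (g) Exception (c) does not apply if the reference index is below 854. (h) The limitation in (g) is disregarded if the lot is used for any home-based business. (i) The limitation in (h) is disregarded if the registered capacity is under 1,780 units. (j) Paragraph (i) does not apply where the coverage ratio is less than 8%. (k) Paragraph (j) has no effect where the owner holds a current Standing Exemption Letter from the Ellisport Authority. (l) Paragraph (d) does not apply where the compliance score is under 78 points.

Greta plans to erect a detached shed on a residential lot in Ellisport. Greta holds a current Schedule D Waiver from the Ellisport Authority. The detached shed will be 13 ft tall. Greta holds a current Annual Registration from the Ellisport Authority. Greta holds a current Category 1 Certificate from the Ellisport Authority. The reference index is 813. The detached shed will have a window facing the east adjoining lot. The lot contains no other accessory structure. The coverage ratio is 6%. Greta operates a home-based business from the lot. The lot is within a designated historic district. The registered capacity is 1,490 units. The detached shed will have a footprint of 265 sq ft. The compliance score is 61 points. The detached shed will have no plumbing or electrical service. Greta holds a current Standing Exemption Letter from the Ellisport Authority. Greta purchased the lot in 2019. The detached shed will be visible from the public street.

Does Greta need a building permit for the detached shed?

Yes — Greta must obtain a building permit.

Exception (a) fails — a window faces an adjoining lot.
All of (b)'s requirements are met (a current Category 1 Certificate is held; a current Schedule D Waiver is held). But: (f) applies — a current Annual Registration is held. Exception (b) does not apply.
Exception (c)'s conditions are all satisfied: the structure's footprint is 265 sq ft, below the 290 sq ft limit; the lot has no other accessory structure. However, paragraphs (g)–(k) must be considered: (g) applies — the reference index is 813, below the 854 limit. (h) would limit (g) — a home-based business operates on the lot — but (i) sets (h) aside: (i) operates — the registered capacity is 1,490 units, under the 1,780 units limit. (j) operates (the coverage ratio is 6%, less than the 8% limit), but is set aside by (k): (k) operates against (j): a current Standing Exemption Letter is held. So (c) is unavailable.
Exception (d) requires that the structure's height is under 13 ft; but the structure's height is 13 ft, not under 13 ft, so (d) is unavailable.
No exception is made out. Greta falls within the general rule.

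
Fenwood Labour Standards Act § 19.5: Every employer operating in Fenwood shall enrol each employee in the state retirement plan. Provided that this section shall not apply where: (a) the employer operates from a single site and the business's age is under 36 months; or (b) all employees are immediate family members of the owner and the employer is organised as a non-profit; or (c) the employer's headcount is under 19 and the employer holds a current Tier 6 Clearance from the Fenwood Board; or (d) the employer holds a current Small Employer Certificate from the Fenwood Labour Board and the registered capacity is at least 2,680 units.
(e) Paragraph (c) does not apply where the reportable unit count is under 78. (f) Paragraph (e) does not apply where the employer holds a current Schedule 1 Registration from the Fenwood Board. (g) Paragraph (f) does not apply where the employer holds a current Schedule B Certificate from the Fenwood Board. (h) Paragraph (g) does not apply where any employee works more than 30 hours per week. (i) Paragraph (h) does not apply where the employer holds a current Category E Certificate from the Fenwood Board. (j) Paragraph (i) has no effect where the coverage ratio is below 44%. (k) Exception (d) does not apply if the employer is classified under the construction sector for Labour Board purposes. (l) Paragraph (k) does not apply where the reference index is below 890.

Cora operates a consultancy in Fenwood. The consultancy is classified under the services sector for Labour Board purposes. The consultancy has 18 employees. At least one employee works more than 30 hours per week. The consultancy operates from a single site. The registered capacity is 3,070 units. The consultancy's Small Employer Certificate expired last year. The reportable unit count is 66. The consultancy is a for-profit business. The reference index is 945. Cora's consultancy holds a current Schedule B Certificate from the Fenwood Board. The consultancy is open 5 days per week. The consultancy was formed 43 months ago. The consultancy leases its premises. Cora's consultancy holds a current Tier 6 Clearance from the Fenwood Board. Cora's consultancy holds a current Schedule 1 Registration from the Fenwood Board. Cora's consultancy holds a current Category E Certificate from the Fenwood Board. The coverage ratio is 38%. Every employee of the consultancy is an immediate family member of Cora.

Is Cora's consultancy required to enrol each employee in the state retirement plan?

Exception (a) fails — the business's age is 43 months, not under 36 months.
Exception (b) does not apply: the employer is for-profit.
All of (c)'s requirements are met (the employer's headcount is 18, under the 19 limit; a current Tier 6 Clearance is held). Under paragraphs (e)–(j): (e) is triggered (the reportable unit count is 66, under the 78 limit), but is displaced by (f): (f) operates against (e): a current Schedule 1 Registration is held. (g) would limit (f) — a current Schedule B Certificate is held — but (h) sets (g) aside: (h) operates against (g): at least one employee exceeds 30 hours/week. (i) applies (a current Category E Certificate is held), but is displaced by (j): (j) operates against (i): the coverage ratio is 38%, below the 44% limit. (c) remains available.
Exception (d) requires that the employer holds a current Small Employer Certificate from the Fenwood Labour Board; but the Small Employer Certificate has expired, so (d) is unavailable.

No — exception (c) applies; Cora's consultancy is not required to enrol each employee in the state retirement plan.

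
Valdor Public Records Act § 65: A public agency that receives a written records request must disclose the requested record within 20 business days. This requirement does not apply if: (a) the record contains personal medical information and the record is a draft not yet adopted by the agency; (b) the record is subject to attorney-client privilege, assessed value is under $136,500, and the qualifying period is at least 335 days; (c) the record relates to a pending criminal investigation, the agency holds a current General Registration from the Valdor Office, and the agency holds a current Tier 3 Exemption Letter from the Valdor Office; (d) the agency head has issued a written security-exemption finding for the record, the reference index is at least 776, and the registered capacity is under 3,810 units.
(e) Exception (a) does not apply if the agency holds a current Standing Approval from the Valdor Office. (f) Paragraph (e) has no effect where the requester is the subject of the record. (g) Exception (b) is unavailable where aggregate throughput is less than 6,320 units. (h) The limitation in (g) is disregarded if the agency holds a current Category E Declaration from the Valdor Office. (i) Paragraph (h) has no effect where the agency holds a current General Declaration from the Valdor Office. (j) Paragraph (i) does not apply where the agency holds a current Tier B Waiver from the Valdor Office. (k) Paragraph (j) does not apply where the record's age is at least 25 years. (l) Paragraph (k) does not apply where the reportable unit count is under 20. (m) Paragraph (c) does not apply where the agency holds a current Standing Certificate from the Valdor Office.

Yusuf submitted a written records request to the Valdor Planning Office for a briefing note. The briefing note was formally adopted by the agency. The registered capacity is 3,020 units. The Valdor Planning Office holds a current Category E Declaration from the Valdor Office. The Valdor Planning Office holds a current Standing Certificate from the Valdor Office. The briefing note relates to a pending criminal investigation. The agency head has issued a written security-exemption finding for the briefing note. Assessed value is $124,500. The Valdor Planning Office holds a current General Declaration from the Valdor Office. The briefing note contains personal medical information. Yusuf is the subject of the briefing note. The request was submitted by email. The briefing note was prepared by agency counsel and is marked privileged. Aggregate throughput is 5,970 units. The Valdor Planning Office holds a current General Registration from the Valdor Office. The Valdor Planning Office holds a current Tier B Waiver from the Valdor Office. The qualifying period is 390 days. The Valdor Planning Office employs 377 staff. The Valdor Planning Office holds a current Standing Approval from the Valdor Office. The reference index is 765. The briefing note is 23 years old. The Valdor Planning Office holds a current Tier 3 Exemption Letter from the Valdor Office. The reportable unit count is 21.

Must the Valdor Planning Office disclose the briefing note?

No — exception (b) applies; the Valdor Planning Office is not required to disclose the briefing note.

Exception (a) does not apply: the briefing note has been formally adopted.
Exception (b) is satisfied on its face — the briefing note is privileged; assessed value is $124,500, under the $136,500 limit; the qualifying period is 390 days, meeting the 335 days threshold. As to paragraphs (g)–(l): (g) operates (aggregate throughput is 5,970 units, less than the 6,320 units limit), but yields to (h): (h) operates against (g): a current Category E Declaration is held. (i) applies (a current General Declaration is held), but is itself disapplied by (j): (j) operates against (i): a current Tier B Waiver is held. (k) is inapplicable (the record's age is 23 years, short of 25 years), so (j) stands. So (b) applies.
Exception (c) is satisfied on its face — the briefing note relates to a pending investigation; a current General Registration is held; a current Tier 3 Exemption Letter is held. Turning to paragraph (m): (m) operates against (c): a current Standing Certificate is held. Exception (c) does not apply.
Exception (d) fails — the reference index is 765, short of 776.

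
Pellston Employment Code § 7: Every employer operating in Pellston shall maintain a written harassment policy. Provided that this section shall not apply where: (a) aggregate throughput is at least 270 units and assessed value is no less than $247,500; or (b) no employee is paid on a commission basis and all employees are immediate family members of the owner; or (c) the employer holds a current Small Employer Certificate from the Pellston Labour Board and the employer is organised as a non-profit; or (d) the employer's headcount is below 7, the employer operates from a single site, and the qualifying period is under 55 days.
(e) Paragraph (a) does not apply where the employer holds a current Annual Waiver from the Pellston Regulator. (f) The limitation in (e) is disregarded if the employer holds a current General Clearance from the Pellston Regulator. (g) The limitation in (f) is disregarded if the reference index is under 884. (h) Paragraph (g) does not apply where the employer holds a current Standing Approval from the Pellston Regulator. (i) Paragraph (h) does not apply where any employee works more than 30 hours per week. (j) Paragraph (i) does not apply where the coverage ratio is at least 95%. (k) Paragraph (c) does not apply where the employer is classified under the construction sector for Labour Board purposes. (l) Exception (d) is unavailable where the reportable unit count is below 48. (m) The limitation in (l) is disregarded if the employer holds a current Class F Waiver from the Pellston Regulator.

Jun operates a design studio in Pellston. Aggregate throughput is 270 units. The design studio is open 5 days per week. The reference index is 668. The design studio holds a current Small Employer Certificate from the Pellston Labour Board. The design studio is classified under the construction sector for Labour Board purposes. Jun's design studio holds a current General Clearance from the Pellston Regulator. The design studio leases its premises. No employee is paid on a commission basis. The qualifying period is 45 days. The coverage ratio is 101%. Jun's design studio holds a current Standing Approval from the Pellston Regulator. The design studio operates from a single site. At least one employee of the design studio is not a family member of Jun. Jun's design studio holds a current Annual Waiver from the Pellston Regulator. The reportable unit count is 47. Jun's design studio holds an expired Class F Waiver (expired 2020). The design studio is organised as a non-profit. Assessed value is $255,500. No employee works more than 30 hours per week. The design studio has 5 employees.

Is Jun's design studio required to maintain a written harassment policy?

Exception (a) is satisfied on its face — aggregate throughput is 270 units, meeting the 270 units threshold; assessed value is $255,500, meeting the $247,500 threshold. Considering the limiting provisions: (e) is triggered (a current Annual Waiver is held), but is overridden by (f): (f) is engaged — a current General Clearance is held. (g) would limit (f) — the reference index is 668, under the 884 limit — but (h) sets (g) aside: (h) operates against (g): a current Standing Approval is held. (i) is not engaged (no employee exceeds 30 hours/week), so (h) stands. So (a) applies.
Exception (b) requires that all employees are immediate family members of the owner; but at least one employee is not a family member, so (b) is unavailable.
Exception (c): a current Small Employer Certificate is held; the employer is a non-profit — every condition holds. But: (k) operates — the design studio is classified under the construction sector. So (c) is unavailable.
Exception (d)'s conditions are all satisfied: the employer's headcount is 5, below the 7 limit; the employer operates from a single site; the qualifying period is 45 days, under the 55 days limit. But applying paragraphs (l)–(m): (l) operates against (d): the reportable unit count is 47, below the 48 limit. (m), which would lift (l), does not operate here — the Class F Waiver is not current. Exception (d) does not apply.

No — exception (a) applies; Jun's design studio is not required to maintain a written harassment policy.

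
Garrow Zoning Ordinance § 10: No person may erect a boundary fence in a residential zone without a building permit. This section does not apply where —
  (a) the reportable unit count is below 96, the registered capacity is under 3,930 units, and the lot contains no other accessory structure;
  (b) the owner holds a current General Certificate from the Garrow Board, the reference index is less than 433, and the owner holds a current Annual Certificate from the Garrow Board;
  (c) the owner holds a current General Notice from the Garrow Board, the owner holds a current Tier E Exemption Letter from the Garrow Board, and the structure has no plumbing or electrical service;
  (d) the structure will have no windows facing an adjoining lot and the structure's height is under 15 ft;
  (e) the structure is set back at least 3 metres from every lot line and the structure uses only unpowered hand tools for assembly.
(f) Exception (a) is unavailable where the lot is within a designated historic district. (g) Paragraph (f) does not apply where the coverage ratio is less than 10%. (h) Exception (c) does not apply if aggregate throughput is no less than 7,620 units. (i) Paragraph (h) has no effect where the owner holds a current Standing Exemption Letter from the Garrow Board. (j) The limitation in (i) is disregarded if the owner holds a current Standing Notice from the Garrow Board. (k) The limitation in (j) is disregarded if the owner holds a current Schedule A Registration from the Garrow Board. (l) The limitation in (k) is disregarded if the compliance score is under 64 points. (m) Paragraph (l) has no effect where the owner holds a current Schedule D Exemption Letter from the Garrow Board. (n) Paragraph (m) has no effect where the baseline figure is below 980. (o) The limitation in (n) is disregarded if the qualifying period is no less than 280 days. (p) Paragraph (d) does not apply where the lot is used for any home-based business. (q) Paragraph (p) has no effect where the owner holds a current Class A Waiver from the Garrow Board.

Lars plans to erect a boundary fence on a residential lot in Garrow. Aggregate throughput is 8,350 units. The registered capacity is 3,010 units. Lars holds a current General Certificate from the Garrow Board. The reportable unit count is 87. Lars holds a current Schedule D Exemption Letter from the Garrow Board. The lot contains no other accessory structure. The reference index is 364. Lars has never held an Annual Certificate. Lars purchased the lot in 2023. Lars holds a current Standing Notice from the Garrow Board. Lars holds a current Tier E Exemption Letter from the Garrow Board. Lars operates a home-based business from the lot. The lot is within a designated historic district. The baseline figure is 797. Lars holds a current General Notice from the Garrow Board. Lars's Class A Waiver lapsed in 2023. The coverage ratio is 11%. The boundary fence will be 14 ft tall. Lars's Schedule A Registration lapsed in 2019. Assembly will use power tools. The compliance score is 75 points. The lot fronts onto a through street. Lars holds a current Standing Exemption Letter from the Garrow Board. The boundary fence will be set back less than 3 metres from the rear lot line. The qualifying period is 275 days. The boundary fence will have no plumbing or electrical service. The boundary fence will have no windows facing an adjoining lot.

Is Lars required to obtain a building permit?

All of (a)'s requirements are met (the reportable unit count is 87, below the 96 limit; the registered capacity is 3,010 units, under the 3,930 units limit; the lot has no other accessory structure). Turning to paragraphs (f)–(g): (f) operates against (a): the lot is in a historic district. (g) is inapplicable (the coverage ratio is 11%, not less than 10%), so (f) stands. So (a) is unavailable.
Exception (b) fails — there is no Annual Certificate in force.
Exception (c)'s conditions are all satisfied: a current General Notice is held; a current Tier E Exemption Letter is held; there is no plumbing or electrical service. But applying paragraphs (h)–(o): (h) applies — aggregate throughput is 8,350 units, meeting the 7,620 units threshold. (i) is triggered (a current Standing Exemption Letter is held), but is overridden by (j): (j) is engaged — a current Standing Notice is held. (k), which would lift (j), is not triggered — there is no Schedule A Registration in force. Exception (c) does not apply.
All of (d)'s requirements are met (no windows face an adjoining lot; the structure's height is 14 ft, under the 15 ft limit). But applying paragraphs (p)–(q): (p) operates against (d): a home-based business operates on the lot. (q), which would lift (p), is not triggered — no current Class A Waiver is held. (d) is therefore removed.
Exception (e) requires that the structure is set back at least 3 metres from every lot line; but the rear setback is under 3 m, so (e) is unavailable.
Every exception is unavailable, so the rule governs.

Yes — Lars must obtain a building permit.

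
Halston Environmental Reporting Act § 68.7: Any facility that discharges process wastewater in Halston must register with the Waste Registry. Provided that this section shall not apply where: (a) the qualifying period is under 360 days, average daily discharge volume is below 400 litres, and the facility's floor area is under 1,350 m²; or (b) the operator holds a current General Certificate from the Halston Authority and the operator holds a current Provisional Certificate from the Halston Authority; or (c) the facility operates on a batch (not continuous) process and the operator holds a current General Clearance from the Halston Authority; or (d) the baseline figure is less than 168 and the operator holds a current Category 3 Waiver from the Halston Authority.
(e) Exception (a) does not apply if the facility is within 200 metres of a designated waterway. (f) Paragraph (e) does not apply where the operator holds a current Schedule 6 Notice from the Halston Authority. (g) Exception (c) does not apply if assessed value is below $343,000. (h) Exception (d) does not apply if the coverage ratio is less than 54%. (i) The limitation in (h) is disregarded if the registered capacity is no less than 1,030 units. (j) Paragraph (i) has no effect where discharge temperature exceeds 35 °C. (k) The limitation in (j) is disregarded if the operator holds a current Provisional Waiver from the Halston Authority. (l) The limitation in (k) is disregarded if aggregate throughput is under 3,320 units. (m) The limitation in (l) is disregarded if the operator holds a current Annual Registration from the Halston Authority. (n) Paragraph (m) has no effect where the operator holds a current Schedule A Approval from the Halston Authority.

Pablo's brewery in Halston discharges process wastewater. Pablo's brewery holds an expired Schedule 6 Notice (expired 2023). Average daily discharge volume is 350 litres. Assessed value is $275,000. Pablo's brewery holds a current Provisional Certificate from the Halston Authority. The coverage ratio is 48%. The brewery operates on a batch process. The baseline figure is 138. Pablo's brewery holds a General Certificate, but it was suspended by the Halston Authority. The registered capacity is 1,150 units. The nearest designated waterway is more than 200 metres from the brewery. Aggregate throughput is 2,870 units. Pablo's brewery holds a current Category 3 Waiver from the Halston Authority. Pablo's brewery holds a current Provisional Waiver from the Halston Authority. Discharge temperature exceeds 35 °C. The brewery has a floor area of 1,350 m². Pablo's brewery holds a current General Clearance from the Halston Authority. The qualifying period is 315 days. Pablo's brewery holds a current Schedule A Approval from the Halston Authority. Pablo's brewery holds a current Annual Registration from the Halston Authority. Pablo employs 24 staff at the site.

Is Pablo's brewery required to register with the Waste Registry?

Yes — Pablo's brewery must register with the Waste Registry.

Exception (a) does not apply: the facility's floor area is 1,350 m², not under 1,350 m².
Exception (b) fails — no current General Certificate is held.
All of (c)'s requirements are met (the facility operates on a batch process; a current General Clearance is held). But applying paragraph (g): (g) operates against (c): assessed value is $275,000, below the $343,000 limit. (c) is therefore removed.
Exception (d) is satisfied on its face — the baseline figure is 138, less than the 168 limit; a current Category 3 Waiver is held. But: (h) is engaged — the coverage ratio is 48%, less than the 54% limit. (i) applies (the registered capacity is 1,150 units, meeting the 1,030 units threshold), but is displaced by (j): (j) is engaged — discharge temperature exceeds 35 °C. (k) would limit (j) — a current Provisional Waiver is held — but (l) sets (k) aside: (l) operates against (k): aggregate throughput is 2,870 units, under the 3,320 units limit. (m) would limit (l) — a current Annual Registration is held — but (n) sets (m) aside: (n) operates against (m): a current Schedule A Approval is held. Exception (d) does not apply.
None of the exceptions is available; § 68.7 applies in full.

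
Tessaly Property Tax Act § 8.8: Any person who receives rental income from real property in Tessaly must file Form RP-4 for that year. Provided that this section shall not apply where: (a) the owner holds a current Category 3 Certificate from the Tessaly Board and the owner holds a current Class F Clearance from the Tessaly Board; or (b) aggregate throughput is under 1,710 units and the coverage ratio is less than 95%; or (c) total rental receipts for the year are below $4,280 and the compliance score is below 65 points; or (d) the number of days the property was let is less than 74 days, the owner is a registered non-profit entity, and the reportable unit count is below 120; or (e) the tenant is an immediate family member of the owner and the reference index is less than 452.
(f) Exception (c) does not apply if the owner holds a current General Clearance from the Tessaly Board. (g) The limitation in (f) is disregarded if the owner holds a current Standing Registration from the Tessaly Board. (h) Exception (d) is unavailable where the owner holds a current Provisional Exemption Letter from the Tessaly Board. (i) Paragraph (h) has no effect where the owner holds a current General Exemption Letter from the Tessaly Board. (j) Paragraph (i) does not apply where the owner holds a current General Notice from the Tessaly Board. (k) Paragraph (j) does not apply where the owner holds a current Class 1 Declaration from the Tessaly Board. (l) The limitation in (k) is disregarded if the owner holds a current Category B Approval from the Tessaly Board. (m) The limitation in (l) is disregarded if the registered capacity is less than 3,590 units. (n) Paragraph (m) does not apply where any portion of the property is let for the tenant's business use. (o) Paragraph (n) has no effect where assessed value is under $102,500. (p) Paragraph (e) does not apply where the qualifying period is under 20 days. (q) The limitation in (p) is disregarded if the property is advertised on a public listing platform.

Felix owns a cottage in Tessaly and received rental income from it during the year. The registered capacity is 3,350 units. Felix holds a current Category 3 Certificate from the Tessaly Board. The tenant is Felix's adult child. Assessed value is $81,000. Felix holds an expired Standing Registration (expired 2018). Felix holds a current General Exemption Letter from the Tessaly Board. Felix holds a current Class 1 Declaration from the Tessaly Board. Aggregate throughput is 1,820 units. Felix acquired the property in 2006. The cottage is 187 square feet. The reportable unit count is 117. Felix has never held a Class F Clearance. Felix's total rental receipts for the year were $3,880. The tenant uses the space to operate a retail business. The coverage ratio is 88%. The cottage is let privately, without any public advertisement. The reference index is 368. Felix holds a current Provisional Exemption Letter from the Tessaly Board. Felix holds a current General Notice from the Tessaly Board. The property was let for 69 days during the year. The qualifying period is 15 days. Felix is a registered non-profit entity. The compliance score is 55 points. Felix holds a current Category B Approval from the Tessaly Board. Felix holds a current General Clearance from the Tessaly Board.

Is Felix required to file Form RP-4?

Exception (a) fails — there is no Class F Clearance in force.
Exception (b) does not apply: aggregate throughput is 1,820 units, not under 1,710 units.
All of (c)'s requirements are met (total rental receipts for the year are $3,880, below the $4,280 limit; the compliance score is 55 points, below the 65 points limit). But applying paragraphs (f)–(g): (f) is engaged — a current General Clearance is held. (g) is not engaged (there is no Standing Registration in force), so (f) stands. (c) is therefore removed.
Exception (d)'s conditions are all satisfied: the number of days the property was let is 69 days, less than the 74 days limit; Felix is a registered non-profit; the reportable unit count is 117, below the 120 limit. Applying paragraphs (h)–(o): (h) would limit (d) — a current Provisional Exemption Letter is held — but (i) sets (h) aside: (i) operates against (h): a current General Exemption Letter is held. (j) applies (a current General Notice is held), but yields to (k): (k) operates against (j): a current Class 1 Declaration is held. (l) would limit (k) — a current Category B Approval is held — but (m) sets (l) aside: (m) operates against (l): the registered capacity is 3,350 units, less than the 3,590 units limit. (n) is triggered (the space is let for business use), but is displaced by (o): (o) operates against (n): assessed value is $81,000, under the $102,500 limit. Exception (d) stands.
Exception (e): the tenant is an immediate family member; the reference index is 368, less than the 452 limit — every condition holds. But applying paragraphs (p)–(q): (p) is engaged — the qualifying period is 15 days, under the 20 days limit. (q), which would lift (p), is inapplicable — the property is let privately without advertisement. So (e) is unavailable.

No — exception (d) applies; Felix is not required to file Form RP-4.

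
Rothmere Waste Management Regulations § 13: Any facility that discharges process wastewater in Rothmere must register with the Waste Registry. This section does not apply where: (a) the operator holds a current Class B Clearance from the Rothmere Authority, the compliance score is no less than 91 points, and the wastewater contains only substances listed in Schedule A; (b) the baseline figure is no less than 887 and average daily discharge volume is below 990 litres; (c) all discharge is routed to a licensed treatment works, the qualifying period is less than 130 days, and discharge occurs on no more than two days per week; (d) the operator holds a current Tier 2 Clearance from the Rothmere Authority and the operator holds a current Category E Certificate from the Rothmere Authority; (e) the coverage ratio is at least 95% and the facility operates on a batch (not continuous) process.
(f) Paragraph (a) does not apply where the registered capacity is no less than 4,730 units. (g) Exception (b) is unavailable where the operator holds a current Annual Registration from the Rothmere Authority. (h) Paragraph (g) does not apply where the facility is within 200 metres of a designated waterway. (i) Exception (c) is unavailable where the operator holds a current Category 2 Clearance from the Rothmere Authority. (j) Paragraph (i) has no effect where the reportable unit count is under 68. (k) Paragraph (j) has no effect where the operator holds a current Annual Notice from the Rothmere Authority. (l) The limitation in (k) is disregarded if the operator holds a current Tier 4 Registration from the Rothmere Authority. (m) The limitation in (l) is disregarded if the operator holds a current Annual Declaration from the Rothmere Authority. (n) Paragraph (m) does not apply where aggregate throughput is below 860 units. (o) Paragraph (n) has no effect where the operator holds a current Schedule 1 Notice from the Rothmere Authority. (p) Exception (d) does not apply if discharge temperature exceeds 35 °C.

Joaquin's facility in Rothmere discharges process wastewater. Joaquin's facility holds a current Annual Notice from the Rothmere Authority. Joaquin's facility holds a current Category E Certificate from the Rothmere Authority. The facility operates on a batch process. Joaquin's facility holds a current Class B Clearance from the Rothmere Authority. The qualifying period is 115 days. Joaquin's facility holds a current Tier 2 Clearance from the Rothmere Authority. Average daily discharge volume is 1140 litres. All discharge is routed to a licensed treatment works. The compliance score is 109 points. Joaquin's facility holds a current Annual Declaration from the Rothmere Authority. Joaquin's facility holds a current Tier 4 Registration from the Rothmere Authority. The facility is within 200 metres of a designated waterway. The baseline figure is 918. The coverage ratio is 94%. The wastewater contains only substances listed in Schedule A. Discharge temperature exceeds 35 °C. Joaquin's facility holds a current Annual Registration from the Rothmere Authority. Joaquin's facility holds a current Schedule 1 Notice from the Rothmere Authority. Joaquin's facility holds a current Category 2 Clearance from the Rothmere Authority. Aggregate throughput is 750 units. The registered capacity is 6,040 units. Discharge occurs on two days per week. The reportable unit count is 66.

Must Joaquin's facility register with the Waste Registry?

Exception (a): a current Class B Clearance is held; the compliance score is 109 points, meeting the 91 points threshold; the wastewater is Schedule-A-only — every condition holds. However, paragraph (f) must be considered: (f) is triggered — the registered capacity is 6,040 units, meeting the 4,730 units threshold. Exception (a) does not apply.
Exception (b) requires that average daily discharge volume is below 990 litres; but average daily discharge volume is 1140 litres, not below 990 litres, so (b) is unavailable.
All of (c)'s requirements are met (discharge is routed to a licensed treatment works; the qualifying period is 115 days, less than the 130 days limit; discharge occurs on no more than two days per week). But: (i) is triggered — a current Category 2 Clearance is held. (j) is triggered (the reportable unit count is 66, under the 68 limit), but yields to (k): (k) applies — a current Annual Notice is held. (l) operates (a current Tier 4 Registration is held), but is displaced by (m): (m) operates against (l): a current Annual Declaration is held. (n) would limit (m) — aggregate throughput is 750 units, below the 860 units limit — but (o) sets (n) aside: (o) operates against (n): a current Schedule 1 Notice is held. (c) is therefore removed.
Exception (d): a current Tier 2 Clearance is held; a current Category E Certificate is held — every condition holds. However, paragraph (p) must be considered: (p) operates against (d): discharge temperature exceeds 35 °C. So (d) is unavailable.
Exception (e) fails — the coverage ratio is 94%, short of 95%.
No exception is made out. Joaquin's facility falls within the general rule.

Yes — Joaquin's facility must register with the Waste Registry.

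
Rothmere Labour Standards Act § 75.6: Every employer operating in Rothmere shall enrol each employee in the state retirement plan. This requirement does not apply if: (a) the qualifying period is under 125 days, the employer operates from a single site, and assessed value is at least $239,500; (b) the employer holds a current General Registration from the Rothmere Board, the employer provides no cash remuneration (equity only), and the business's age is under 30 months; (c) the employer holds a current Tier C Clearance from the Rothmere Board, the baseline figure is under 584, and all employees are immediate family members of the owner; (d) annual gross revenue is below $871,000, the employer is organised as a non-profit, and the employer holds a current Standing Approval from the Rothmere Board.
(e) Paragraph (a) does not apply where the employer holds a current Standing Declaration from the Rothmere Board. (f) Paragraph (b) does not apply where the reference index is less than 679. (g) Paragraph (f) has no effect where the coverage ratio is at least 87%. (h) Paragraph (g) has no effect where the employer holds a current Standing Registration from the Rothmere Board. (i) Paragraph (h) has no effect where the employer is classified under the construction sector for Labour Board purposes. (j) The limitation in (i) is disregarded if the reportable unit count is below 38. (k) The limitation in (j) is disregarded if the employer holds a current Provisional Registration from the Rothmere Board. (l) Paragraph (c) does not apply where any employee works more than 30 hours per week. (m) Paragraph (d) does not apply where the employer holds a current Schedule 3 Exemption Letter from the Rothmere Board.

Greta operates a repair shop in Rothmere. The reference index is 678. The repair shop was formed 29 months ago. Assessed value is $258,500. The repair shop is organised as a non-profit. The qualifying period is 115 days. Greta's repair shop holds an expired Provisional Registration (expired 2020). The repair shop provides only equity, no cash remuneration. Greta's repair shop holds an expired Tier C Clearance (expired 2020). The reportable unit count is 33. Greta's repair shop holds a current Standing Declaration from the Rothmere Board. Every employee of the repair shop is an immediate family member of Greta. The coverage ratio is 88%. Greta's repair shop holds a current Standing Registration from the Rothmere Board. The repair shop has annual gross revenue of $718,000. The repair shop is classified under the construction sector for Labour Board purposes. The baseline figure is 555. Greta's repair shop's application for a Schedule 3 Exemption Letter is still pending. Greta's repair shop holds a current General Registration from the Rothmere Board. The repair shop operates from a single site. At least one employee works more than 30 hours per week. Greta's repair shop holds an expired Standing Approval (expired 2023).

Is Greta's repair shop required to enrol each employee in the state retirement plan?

Exception (a): the qualifying period is 115 days, under the 125 days limit; the employer operates from a single site; assessed value is $258,500, meeting the $239,500 threshold — every condition holds. However, paragraph (e) must be considered: (e) operates against (a): a current Standing Declaration is held. So (a) is unavailable.
All of (b)'s requirements are met (a current General Registration is held; remuneration is equity-only; the business's age is 29 months, under the 30 months limit). But applying paragraphs (f)–(k): (f) is triggered — the reference index is 678, less than the 679 limit. (g) would limit (f) — the coverage ratio is 88%, meeting the 87% threshold — but (h) sets (g) aside: (h) is engaged — a current Standing Registration is held. (i) is engaged (the repair shop is classified under the construction sector), but is set aside by (j): (j) operates — the reportable unit count is 33, below the 38 limit. (k) does not operate here (no current Provisional Registration is held), so (j) stands. So (b) is unavailable.
Exception (c) fails — there is no Tier C Clearance in force.
Exception (d) requires that the employer holds a current Standing Approval from the Rothmere Board; but no current Standing Approval is held, so (d) is unavailable.
No exception applies. The general rule governs.

Yes — Greta's repair shop must enrol each employee in the state retirement plan.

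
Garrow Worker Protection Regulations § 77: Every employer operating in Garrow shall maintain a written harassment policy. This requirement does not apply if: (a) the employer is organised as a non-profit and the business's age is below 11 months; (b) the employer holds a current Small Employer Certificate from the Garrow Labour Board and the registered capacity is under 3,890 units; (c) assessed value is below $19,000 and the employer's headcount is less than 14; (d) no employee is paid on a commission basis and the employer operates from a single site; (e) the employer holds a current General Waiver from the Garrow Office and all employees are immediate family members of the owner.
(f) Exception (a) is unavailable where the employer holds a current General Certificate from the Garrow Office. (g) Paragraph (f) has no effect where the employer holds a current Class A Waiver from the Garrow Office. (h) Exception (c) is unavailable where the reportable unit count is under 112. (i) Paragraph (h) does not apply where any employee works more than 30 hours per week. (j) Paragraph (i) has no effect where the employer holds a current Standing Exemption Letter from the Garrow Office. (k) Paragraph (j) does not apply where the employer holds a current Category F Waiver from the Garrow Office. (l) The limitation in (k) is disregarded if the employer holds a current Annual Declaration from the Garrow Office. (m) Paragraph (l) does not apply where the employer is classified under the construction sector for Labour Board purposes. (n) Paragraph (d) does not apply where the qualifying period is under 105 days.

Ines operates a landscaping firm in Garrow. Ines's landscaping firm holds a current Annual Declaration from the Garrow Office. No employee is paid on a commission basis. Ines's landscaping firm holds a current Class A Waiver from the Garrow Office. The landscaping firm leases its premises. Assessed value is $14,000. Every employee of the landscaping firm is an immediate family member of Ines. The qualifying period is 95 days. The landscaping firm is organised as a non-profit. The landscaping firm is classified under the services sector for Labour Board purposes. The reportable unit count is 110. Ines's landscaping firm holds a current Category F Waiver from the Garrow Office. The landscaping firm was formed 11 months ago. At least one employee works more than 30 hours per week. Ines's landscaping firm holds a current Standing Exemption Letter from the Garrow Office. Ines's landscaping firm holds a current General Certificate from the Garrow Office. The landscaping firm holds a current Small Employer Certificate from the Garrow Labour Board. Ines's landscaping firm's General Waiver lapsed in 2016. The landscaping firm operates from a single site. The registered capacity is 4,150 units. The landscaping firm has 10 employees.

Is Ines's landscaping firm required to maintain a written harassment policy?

Exception (a) does not apply: the business's age is 11 months, not below 11 months.
Exception (b) requires that the registered capacity is under 3,890 units; but the registered capacity is 4,150 units, not under 3,890 units, so (b) is unavailable.
Exception (c): assessed value is $14,000, below the $19,000 limit; the employer's headcount is 10, less than the 14 limit — every condition holds. However, paragraphs (h)–(m) must be considered: (h) operates against (c): the reportable unit count is 110, under the 112 limit. (i) would limit (h) — at least one employee exceeds 30 hours/week — but (j) sets (i) aside: (j) operates against (i): a current Standing Exemption Letter is held. (k) is triggered (a current Category F Waiver is held), but is set aside by (l): (l) operates against (k): a current Annual Declaration is held. (m), which would lift (l), is not triggered — the landscaping firm is classified under the services sector. Exception (c) does not apply.
Exception (d)'s conditions are all satisfied: no employee is paid on commission; the employer operates from a single site. Turning to paragraph (n): (n) operates — the qualifying period is 95 days, under the 105 days limit. So (d) is unavailable.
Exception (e) fails — the General Waiver is not current.
No exception applies. The general rule governs.

Yes — Ines's landscaping firm must maintain a written harassment policy.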